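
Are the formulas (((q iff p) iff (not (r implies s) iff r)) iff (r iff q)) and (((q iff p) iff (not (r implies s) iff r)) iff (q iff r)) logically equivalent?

equivalent

  p   |   q   |   r   |   s   |   φ   |   ψ  
----- | ----- | ----- | ----- | ----- | -----
False | False | False | False |  True |  True
False | False | False |  True |  True |  True
False | False |  True | False | False | False
False | False |  True |  True |  True |  True
False |  True | False | False |  True |  True
False |  True | False |  True |  True |  True
False |  True |  True | False | False | False
False |  True |  True |  True |  True |  True
 True | False | False | False | False | False
 True | False | False |  True | False | False
 True | False |  True | False |  True |  True
 True | False |  True |  True | False | False
 True |  True | False | False | False | False
 True |  True | False |  True | False | False
 True |  True |  True | False |  True |  True
 True |  True |  True |  True | False | False
The columns for φ and ψ agree on every row, so they are logically equivalent.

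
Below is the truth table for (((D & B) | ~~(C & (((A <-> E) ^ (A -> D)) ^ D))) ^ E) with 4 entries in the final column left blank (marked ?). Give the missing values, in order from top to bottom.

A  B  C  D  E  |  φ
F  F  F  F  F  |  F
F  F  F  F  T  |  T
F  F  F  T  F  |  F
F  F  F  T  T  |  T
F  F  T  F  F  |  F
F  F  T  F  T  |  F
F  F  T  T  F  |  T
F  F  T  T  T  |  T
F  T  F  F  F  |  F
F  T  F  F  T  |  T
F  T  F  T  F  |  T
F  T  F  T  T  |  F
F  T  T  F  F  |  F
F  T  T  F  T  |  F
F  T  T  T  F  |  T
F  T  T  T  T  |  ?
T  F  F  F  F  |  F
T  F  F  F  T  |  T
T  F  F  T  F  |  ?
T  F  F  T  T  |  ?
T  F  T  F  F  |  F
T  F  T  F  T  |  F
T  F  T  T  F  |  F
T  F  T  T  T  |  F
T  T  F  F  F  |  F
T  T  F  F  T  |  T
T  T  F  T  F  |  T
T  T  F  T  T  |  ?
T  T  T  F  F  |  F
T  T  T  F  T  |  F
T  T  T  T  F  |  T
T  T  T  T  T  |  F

Row A=F, B=T, C=T, D=T, E=T: ((D & B) | ~~(C & (((A <-> E) ^ (A -> D)) ^ D))) = T, so the formula = F.
Row A=T, B=F, C=F, D=T, E=F: ((D & B) | ~~(C & (((A <-> E) ^ (A -> D)) ^ D))) = F, so the formula = F.
Row A=T, B=F, C=F, D=T, E=T: ((D & B) | ~~(C & (((A <-> E) ^ (A -> D)) ^ D))) = F, so the formula = T.
Row A=T, B=T, C=F, D=T, E=T: ((D & B) | ~~(C & (((A <-> E) ^ (A -> D)) ^ D))) = T, so the formula = F.

F, F, T, F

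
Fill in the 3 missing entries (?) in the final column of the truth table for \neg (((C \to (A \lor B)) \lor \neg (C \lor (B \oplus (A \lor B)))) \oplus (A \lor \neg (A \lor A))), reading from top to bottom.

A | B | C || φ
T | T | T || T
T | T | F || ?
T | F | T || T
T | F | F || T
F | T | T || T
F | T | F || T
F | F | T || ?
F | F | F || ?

T, F, T

Row A=T, B=T, C=F: ((C \to (A \lor B)) \lor \neg (C \lor (B \oplus (A \lor B)))) = T, (A \lor \neg (A \lor A)) = T, (((C \to (A \lor B)) \lor \neg (C \lor (B \oplus (A \lor B)))) \oplus (A \lor \neg (A \lor A))) = F, so the formula = T.
Row A=F, B=F, C=T: ((C \to (A \lor B)) \lor \neg (C \lor (B \oplus (A \lor B)))) = F, (A \lor \neg (A \lor A)) = T, (((C \to (A \lor B)) \lor \neg (C \lor (B \oplus (A \lor B)))) \oplus (A \lor \neg (A \lor A))) = T, so the formula = F.
Row A=F, B=F, C=F: ((C \to (A \lor B)) \lor \neg (C \lor (B \oplus (A \lor B)))) = T, (A \lor \neg (A \lor A)) = T, (((C \to (A \lor B)) \lor \neg (C \lor (B \oplus (A \lor B)))) \oplus (A \lor \neg (A \lor A))) = F, so the formula = T.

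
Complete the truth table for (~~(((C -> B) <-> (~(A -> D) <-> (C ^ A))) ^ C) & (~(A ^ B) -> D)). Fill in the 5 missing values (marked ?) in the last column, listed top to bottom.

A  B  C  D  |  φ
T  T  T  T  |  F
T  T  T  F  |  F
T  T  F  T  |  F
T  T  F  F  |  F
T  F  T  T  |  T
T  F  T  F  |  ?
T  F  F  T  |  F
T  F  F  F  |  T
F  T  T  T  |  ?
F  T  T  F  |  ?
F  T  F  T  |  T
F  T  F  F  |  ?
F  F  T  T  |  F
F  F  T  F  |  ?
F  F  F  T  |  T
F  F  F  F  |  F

Row A=T, B=F, C=T, D=F: ~~(((C -> B) <-> (~(A -> D) <-> (C ^ A))) ^ C) = F, (~(A ^ B) -> D) = T, so the formula = F.
Row A=F, B=T, C=T, D=T: ~~(((C -> B) <-> (~(A -> D) <-> (C ^ A))) ^ C) = T, (~(A ^ B) -> D) = T, so the formula = T.
Row A=F, B=T, C=T, D=F: ~~(((C -> B) <-> (~(A -> D) <-> (C ^ A))) ^ C) = T, (~(A ^ B) -> D) = T, so the formula = T.
Row A=F, B=T, C=F, D=F: ~~(((C -> B) <-> (~(A -> D) <-> (C ^ A))) ^ C) = T, (~(A ^ B) -> D) = T, so the formula = T.
Row A=F, B=F, C=T, D=F: ~~(((C -> B) <-> (~(A -> D) <-> (C ^ A))) ^ C) = F, (~(A ^ B) -> D) = F, so the formula = F.

F, T, T, T, F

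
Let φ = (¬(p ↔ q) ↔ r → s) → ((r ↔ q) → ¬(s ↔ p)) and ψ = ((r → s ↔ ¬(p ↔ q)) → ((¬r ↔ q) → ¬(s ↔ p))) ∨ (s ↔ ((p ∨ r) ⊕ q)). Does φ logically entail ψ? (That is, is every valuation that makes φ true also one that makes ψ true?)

no

p | q | r | s | φ | ψ
- | - | - | - | - | -
T | T | T | T | T | T
T | T | T | F | T | T
T | T | F | T | T | T
T | T | F | F | T | T
T | F | T | T | T | T
T | F | T | F | T | T
T | F | F | T | F | T
T | F | F | F | T | T
F | T | T | T | T | T
F | T | T | F | T | T
F | T | F | T | T | T
F | T | F | F | T | F
F | F | T | T | T | T
F | F | T | F | T | F
F | F | F | T | T | T
F | F | F | F | T | T
At p=F, q=T, r=F, s=F we have φ true but ψ false, so φ does not entail ψ.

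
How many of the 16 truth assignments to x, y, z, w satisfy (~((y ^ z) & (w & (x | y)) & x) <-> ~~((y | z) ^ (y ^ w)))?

x | y | z | w || φ
0 | 0 | 0 | 0 || 0
0 | 0 | 0 | 1 || 1
0 | 0 | 1 | 0 || 1
0 | 0 | 1 | 1 || 0
0 | 1 | 0 | 0 || 0
0 | 1 | 0 | 1 || 1
0 | 1 | 1 | 0 || 0
0 | 1 | 1 | 1 || 1
1 | 0 | 0 | 0 || 0
1 | 0 | 0 | 1 || 1
1 | 0 | 1 | 0 || 1
1 | 0 | 1 | 1 || 1
1 | 1 | 0 | 0 || 0
1 | 1 | 0 | 1 || 0
1 | 1 | 1 | 0 || 0
1 | 1 | 1 | 1 || 1
The formula is true on 8 of the 16 rows.

8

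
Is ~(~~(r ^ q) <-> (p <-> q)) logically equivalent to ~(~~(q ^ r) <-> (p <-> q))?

equivalent

p | q | r | φ | ψ
- | - | - | - | -
T | T | T | T | T
T | T | F | F | F
T | F | T | T | T
T | F | F | F | F
F | T | T | F | F
F | T | F | T | T
F | F | T | F | F
F | F | F | T | T
The columns for φ and ψ agree on every row, so they are logically equivalent.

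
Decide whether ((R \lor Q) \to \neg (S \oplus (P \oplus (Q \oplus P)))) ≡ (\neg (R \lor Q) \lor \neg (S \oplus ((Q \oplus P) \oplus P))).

equivalent

P  Q  R  S  |  φ  ψ
T  T  T  T  |  T  T
T  T  T  F  |  F  F
T  T  F  T  |  T  T
T  T  F  F  |  F  F
T  F  T  T  |  F  F
T  F  T  F  |  T  T
T  F  F  T  |  T  T
T  F  F  F  |  T  T
F  T  T  T  |  T  T
F  T  T  F  |  F  F
F  T  F  T  |  T  T
F  T  F  F  |  F  F
F  F  T  T  |  F  F
F  F  T  F  |  T  T
F  F  F  T  |  T  T
F  F  F  F  |  T  T
The columns for φ and ψ agree on every row, so they are logically equivalent.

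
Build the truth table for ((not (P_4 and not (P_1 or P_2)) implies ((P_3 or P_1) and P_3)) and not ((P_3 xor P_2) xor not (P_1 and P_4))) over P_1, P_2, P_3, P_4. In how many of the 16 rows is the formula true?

P_1  P_2  P_3  P_4  |  (P_1 or P_2)  not (P_1 or P_2)  (P_4 and not (P_1 or P_2))  (P_3 or P_1)  ((P_3 or P_1) and P_3)  (P_3 xor P_2)  (P_1 and P_4)  not (P_1 and P_4)  φ
 T    T    T    T   |       T               F                      F                    T                  T                   F              T                F          T
 T    T    T    F   |       T               F                      F                    T                  T                   F              F                T          F
 T    T    F    T   |       T               F                      F                    T                  F                   T              T                F          F
 T    T    F    F   |       T               F                      F                    T                  F                   T              F                T          F
 T    F    T    T   |       T               F                      F                    T                  T                   T              T                F          F
 T    F    T    F   |       T               F                      F                    T                  T                   T              F                T          T
 T    F    F    T   |       T               F                      F                    T                  F                   F              T                F          F
 T    F    F    F   |       T               F                      F                    T                  F                   F              F                T          F
 F    T    T    T   |       T               F                      F                    T                  T                   F              F                T          F
 F    T    T    F   |       T               F                      F                    T                  T                   F              F                T          F
 F    T    F    T   |       T               F                      F                    F                  F                   T              F                T          F
 F    T    F    F   |       T               F                      F                    F                  F                   T              F                T          F
 F    F    T    T   |       F               T                      T                    T                  T                   T              F                T          T
 F    F    T    F   |       F               T                      F                    T                  T                   T              F                T          T
 F    F    F    T   |       F               T                      T                    F                  F                   F              F                T          F
 F    F    F    F   |       F               T                      F                    F                  F                   F              F                T          F
The formula is true on 4 of the 16 rows.

4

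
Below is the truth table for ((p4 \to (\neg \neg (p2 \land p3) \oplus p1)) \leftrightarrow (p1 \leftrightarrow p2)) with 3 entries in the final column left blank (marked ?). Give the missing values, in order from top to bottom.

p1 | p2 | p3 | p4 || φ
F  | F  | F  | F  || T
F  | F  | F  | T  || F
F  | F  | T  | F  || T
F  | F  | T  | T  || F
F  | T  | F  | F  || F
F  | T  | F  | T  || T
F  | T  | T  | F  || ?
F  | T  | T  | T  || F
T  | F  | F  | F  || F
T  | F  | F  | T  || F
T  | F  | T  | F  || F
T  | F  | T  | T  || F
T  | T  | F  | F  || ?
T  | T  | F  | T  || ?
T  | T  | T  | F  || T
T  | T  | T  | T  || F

F, T, T

Row p1=F, p2=T, p3=T, p4=F: (p4 \to (\neg \neg (p2 \land p3) \oplus p1)) = T, (p1 \leftrightarrow p2) = F, so the formula = F.
Row p1=T, p2=T, p3=F, p4=F: (p4 \to (\neg \neg (p2 \land p3) \oplus p1)) = T, (p1 \leftrightarrow p2) = T, so the formula = T.
Row p1=T, p2=T, p3=F, p4=T: (p4 \to (\neg \neg (p2 \land p3) \oplus p1)) = T, (p1 \leftrightarrow p2) = T, so the formula = T.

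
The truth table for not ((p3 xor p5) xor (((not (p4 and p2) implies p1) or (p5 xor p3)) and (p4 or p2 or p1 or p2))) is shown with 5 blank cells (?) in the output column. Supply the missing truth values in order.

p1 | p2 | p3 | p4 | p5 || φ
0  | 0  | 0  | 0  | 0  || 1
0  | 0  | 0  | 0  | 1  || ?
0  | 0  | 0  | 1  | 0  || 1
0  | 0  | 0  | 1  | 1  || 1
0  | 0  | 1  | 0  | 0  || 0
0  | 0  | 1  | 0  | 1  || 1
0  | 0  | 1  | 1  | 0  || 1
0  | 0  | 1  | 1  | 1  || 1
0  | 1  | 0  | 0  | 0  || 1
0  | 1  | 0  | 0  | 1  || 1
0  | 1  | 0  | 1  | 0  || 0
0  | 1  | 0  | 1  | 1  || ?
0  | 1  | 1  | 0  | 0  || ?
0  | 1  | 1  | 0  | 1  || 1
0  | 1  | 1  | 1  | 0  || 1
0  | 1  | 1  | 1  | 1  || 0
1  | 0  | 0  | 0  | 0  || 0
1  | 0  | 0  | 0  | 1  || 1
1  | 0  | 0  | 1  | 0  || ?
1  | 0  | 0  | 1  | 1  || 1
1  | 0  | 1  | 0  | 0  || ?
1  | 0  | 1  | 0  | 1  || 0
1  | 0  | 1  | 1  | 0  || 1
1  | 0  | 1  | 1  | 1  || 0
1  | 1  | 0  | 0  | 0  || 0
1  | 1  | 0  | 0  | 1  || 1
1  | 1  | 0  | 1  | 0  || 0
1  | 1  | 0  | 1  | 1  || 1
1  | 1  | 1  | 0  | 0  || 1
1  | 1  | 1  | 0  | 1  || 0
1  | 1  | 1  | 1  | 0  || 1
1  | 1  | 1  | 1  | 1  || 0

Row 2: (p3 xor p5) = 1, (((not (p4 and p2) implies p1) or (p5 xor p3)) and (p4 or p2 or p1 or p2)) = 0, ((p3 xor p5) xor (((not (p4 and p2) implies p1) or (p5 xor p3)) and (p4 or p2 or p1 or p2))) = 1, so the formula = 0.
Row 12: (p3 xor p5) = 1, (((not (p4 and p2) implies p1) or (p5 xor p3)) and (p4 or p2 or p1 or p2)) = 1, ((p3 xor p5) xor (((not (p4 and p2) implies p1) or (p5 xor p3)) and (p4 or p2 or p1 or p2))) = 0, so the formula = 1.
Row 13: (p3 xor p5) = 1, (((not (p4 and p2) implies p1) or (p5 xor p3)) and (p4 or p2 or p1 or p2)) = 1, ((p3 xor p5) xor (((not (p4 and p2) implies p1) or (p5 xor p3)) and (p4 or p2 or p1 or p2))) = 0, so the formula = 1.
Row 19: (p3 xor p5) = 0, (((not (p4 and p2) implies p1) or (p5 xor p3)) and (p4 or p2 or p1 or p2)) = 1, ((p3 xor p5) xor (((not (p4 and p2) implies p1) or (p5 xor p3)) and (p4 or p2 or p1 or p2))) = 1, so the formula = 0.
Row 21: (p3 xor p5) = 1, (((not (p4 and p2) implies p1) or (p5 xor p3)) and (p4 or p2 or p1 or p2)) = 1, ((p3 xor p5) xor (((not (p4 and p2) implies p1) or (p5 xor p3)) and (p4 or p2 or p1 or p2))) = 0, so the formula = 1.

0, 1, 1, 0, 1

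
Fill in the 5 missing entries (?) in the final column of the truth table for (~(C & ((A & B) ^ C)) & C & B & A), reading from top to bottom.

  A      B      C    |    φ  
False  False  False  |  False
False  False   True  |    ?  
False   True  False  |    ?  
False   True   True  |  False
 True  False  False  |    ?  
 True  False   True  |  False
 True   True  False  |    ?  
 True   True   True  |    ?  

False, False, False, False, True

Row A=False, B=False, C=True: ~(C & ((A & B) ^ C)) = False, so the formula = False.
Row A=False, B=True, C=False: ~(C & ((A & B) ^ C)) = True, so the formula = False.
Row A=True, B=False, C=False: ~(C & ((A & B) ^ C)) = True, so the formula = False.
Row A=True, B=True, C=False: ~(C & ((A & B) ^ C)) = True, so the formula = False.
Row A=True, B=True, C=True: ~(C & ((A & B) ^ C)) = True, so the formula = True.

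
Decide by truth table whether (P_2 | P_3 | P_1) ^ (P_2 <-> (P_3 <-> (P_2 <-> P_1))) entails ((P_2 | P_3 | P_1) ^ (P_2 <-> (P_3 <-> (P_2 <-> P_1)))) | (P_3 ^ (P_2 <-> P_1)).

yes

P_1  P_2  P_3  |  φ  ψ
 F    F    F   |  T  T
 F    F    T   |  T  T
 F    T    F   |  F  F
 F    T    T   |  T  T
 T    F    F   |  T  T
 T    F    T   |  F  T
 T    T    F   |  T  T
 T    T    T   |  F  F
In every row where φ is true, ψ is also true, so φ ⊨ ψ.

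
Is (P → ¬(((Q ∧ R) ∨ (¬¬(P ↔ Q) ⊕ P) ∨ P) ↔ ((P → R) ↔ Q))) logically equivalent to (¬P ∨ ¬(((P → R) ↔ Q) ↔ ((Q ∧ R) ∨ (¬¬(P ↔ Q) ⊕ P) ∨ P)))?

equivalent

P | Q | R | φ | ψ
- | - | - | - | -
F | F | F | T | T
F | F | T | T | T
F | T | F | T | T
F | T | T | T | T
T | F | F | F | F
T | F | T | T | T
T | T | F | T | T
T | T | T | F | F
The columns for φ and ψ agree on every row, so they are logically equivalent.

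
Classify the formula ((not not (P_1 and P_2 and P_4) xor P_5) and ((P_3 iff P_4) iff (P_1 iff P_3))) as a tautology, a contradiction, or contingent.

contingent

P_1  P_2  P_3  P_4  P_5  |  φ
 1    1    1    1    1   |  0
 1    1    1    1    0   |  1
 1    1    1    0    1   |  0
 1    1    1    0    0   |  0
 1    1    0    1    1   |  0
 1    1    0    1    0   |  1
 1    1    0    0    1   |  0
 1    1    0    0    0   |  0
 1    0    1    1    1   |  1
 1    0    1    1    0   |  0
 1    0    1    0    1   |  0
 1    0    1    0    0   |  0
 1    0    0    1    1   |  1
 1    0    0    1    0   |  0
 1    0    0    0    1   |  0
 1    0    0    0    0   |  0
 0    1    1    1    1   |  0
 0    1    1    1    0   |  0
 0    1    1    0    1   |  1
 0    1    1    0    0   |  0
 0    1    0    1    1   |  0
 0    1    0    1    0   |  0
 0    1    0    0    1   |  1
 0    1    0    0    0   |  0
 0    0    1    1    1   |  0
 0    0    1    1    0   |  0
 0    0    1    0    1   |  1
 0    0    1    0    0   |  0
 0    0    0    1    1   |  0
 0    0    0    1    0   |  0
 0    0    0    0    1   |  1
 0    0    0    0    0   |  0
8 of 32 rows are 1, so the formula is contingent.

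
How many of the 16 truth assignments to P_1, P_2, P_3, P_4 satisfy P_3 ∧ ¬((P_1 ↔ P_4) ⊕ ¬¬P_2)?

4

P_1  P_2  P_3  P_4  |  (P_1 ↔ P_4)  ¬P_2  ¬¬P_2  ((P_1 ↔ P_4) ⊕ ¬¬P_2)  ¬((P_1 ↔ P_4) ⊕ ¬¬P_2)  (P_3 ∧ ¬((P_1 ↔ P_4) ⊕ ¬¬P_2))
 1    1    1    1   |       1        0      1              0                      1                           1               
 1    1    1    0   |       0        0      1              1                      0                           0               
 1    1    0    1   |       1        0      1              0                      1                           0               
 1    1    0    0   |       0        0      1              1                      0                           0               
 1    0    1    1   |       1        1      0              1                      0                           0               
 1    0    1    0   |       0        1      0              0                      1                           1               
 1    0    0    1   |       1        1      0              1                      0                           0               
 1    0    0    0   |       0        1      0              0                      1                           0               
 0    1    1    1   |       0        0      1              1                      0                           0               
 0    1    1    0   |       1        0      1              0                      1                           1               
 0    1    0    1   |       0        0      1              1                      0                           0               
 0    1    0    0   |       1        0      1              0                      1                           0               
 0    0    1    1   |       0        1      0              0                      1                           1               
 0    0    1    0   |       1        1      0              1                      0                           0               
 0    0    0    1   |       0        1      0              0                      1                           0               
 0    0    0    0   |       1        1      0              1                      0                           0               
The formula is true on 4 of the 16 rows.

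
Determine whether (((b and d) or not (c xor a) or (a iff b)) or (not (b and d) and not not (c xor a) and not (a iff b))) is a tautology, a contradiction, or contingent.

a | b | c | d | (b and d) | (c xor a) | not (c xor a) | (a iff b) | not (b and d) | not not (c xor a) | not (a iff b) | φ
- | - | - | - | --------- | --------- | ------------- | --------- | ------------- | ----------------- | ------------- | -
1 | 1 | 1 | 1 |     1     |     0     |       1       |     1     |       0       |         0         |       0       | 1
1 | 1 | 1 | 0 |     0     |     0     |       1       |     1     |       1       |         0         |       0       | 1
1 | 1 | 0 | 1 |     1     |     1     |       0       |     1     |       0       |         1         |       0       | 1
1 | 1 | 0 | 0 |     0     |     1     |       0       |     1     |       1       |         1         |       0       | 1
1 | 0 | 1 | 1 |     0     |     0     |       1       |     0     |       1       |         0         |       1       | 1
1 | 0 | 1 | 0 |     0     |     0     |       1       |     0     |       1       |         0         |       1       | 1
1 | 0 | 0 | 1 |     0     |     1     |       0       |     0     |       1       |         1         |       1       | 1
1 | 0 | 0 | 0 |     0     |     1     |       0       |     0     |       1       |         1         |       1       | 1
0 | 1 | 1 | 1 |     1     |     1     |       0       |     0     |       0       |         1         |       1       | 1
0 | 1 | 1 | 0 |     0     |     1     |       0       |     0     |       1       |         1         |       1       | 1
0 | 1 | 0 | 1 |     1     |     0     |       1       |     0     |       0       |         0         |       1       | 1
0 | 1 | 0 | 0 |     0     |     0     |       1       |     0     |       1       |         0         |       1       | 1
0 | 0 | 1 | 1 |     0     |     1     |       0       |     1     |       1       |         1         |       0       | 1
0 | 0 | 1 | 0 |     0     |     1     |       0       |     1     |       1       |         1         |       0       | 1
0 | 0 | 0 | 1 |     0     |     0     |       1       |     1     |       1       |         0         |       0       | 1
0 | 0 | 0 | 0 |     0     |     0     |       1       |     1     |       1       |         0         |       0       | 1
Every row is 1, so the formula is a tautology.

tautology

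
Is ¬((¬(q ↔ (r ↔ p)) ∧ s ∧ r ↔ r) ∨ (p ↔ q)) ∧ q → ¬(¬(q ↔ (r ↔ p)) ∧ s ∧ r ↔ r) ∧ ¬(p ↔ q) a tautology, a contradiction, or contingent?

tautology

p | q | r | s | (r ↔ p) | (q ↔ (r ↔ p)) | ¬(q ↔ (r ↔ p)) | (s ∧ r) | (¬(q ↔ (r ↔ p)) ∧ (s ∧ r)) | (p ↔ q) | ¬(p ↔ q) | φ
- | - | - | - | ------- | ------------- | -------------- | ------- | -------------------------- | ------- | -------- | -
0 | 0 | 0 | 0 |    1    |       0       |       1        |    0    |             0              |    1    |    0     | 1
0 | 0 | 0 | 1 |    1    |       0       |       1        |    0    |             0              |    1    |    0     | 1
0 | 0 | 1 | 0 |    0    |       1       |       0        |    0    |             0              |    1    |    0     | 1
0 | 0 | 1 | 1 |    0    |       1       |       0        |    1    |             0              |    1    |    0     | 1
0 | 1 | 0 | 0 |    1    |       1       |       0        |    0    |             0              |    0    |    1     | 1
0 | 1 | 0 | 1 |    1    |       1       |       0        |    0    |             0              |    0    |    1     | 1
0 | 1 | 1 | 0 |    0    |       0       |       1        |    0    |             0              |    0    |    1     | 1
0 | 1 | 1 | 1 |    0    |       0       |       1        |    1    |             1              |    0    |    1     | 1
1 | 0 | 0 | 0 |    0    |       1       |       0        |    0    |             0              |    0    |    1     | 1
1 | 0 | 0 | 1 |    0    |       1       |       0        |    0    |             0              |    0    |    1     | 1
1 | 0 | 1 | 0 |    1    |       0       |       1        |    0    |             0              |    0    |    1     | 1
1 | 0 | 1 | 1 |    1    |       0       |       1        |    1    |             1              |    0    |    1     | 1
1 | 1 | 0 | 0 |    0    |       0       |       1        |    0    |             0              |    1    |    0     | 1
1 | 1 | 0 | 1 |    0    |       0       |       1        |    0    |             0              |    1    |    0     | 1
1 | 1 | 1 | 0 |    1    |       1       |       0        |    0    |             0              |    1    |    0     | 1
1 | 1 | 1 | 1 |    1    |       1       |       0        |    1    |             0              |    1    |    0     | 1
Every row is 1, so the formula is a tautology.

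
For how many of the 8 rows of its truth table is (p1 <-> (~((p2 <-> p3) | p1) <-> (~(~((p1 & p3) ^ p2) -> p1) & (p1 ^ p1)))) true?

p1  p2  p3     (p2 <-> p3)  ((p2 <-> p3) | p1)  ~((p2 <-> p3) | p1)  (p1 & p3)  ((p1 & p3) ^ p2)  ~((p1 & p3) ^ p2)  (~((p1 & p3) ^ p2) -> p1)  ~(~((p1 & p3) ^ p2) -> p1)  (p1 ^ p1)  φ
F   F   F           T               T                    F               F             F                  T                      F                          T                   F      F
F   F   T           F               F                    T               F             F                  T                      F                          T                   F      T
F   T   F           F               F                    T               F             T                  F                      T                          F                   F      T
F   T   T           T               T                    F               F             T                  F                      T                          F                   F      F
T   F   F           T               T                    F               F             F                  T                      T                          F                   F      T
T   F   T           F               T                    F               T             T                  F                      T                          F                   F      T
T   T   F           F               T                    F               F             T                  F                      T                          F                   F      T
T   T   T           T               T                    F               T             F                  T                      T                          F                   F      T
The formula is true on 6 of the 8 rows.

6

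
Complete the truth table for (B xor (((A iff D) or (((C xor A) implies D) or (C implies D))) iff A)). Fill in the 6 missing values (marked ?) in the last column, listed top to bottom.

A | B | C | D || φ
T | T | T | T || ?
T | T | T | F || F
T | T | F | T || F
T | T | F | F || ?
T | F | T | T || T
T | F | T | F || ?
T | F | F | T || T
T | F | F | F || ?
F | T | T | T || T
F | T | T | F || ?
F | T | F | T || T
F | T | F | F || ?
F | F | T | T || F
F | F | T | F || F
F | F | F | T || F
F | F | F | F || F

Row A=T, B=T, C=T, D=T: (((A iff D) or (((C xor A) implies D) or (C implies D))) iff A) = T, so the formula = F.
Row A=T, B=T, C=F, D=F: (((A iff D) or (((C xor A) implies D) or (C implies D))) iff A) = T, so the formula = F.
Row A=T, B=F, C=T, D=F: (((A iff D) or (((C xor A) implies D) or (C implies D))) iff A) = T, so the formula = T.
Row A=T, B=F, C=F, D=F: (((A iff D) or (((C xor A) implies D) or (C implies D))) iff A) = T, so the formula = T.
Row A=F, B=T, C=T, D=F: (((A iff D) or (((C xor A) implies D) or (C implies D))) iff A) = F, so the formula = T.
Row A=F, B=T, C=F, D=F: (((A iff D) or (((C xor A) implies D) or (C implies D))) iff A) = F, so the formula = T.

F, F, T, T, T, T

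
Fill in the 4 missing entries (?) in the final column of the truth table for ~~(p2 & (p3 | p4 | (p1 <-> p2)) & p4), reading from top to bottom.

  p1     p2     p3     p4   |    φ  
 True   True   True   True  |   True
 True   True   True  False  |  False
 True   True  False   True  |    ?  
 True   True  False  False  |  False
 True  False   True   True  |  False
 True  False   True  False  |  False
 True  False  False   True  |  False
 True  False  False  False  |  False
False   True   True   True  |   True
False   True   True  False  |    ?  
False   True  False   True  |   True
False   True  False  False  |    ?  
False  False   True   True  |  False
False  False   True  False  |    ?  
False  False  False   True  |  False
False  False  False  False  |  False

True, False, False, False

Row p1=True, p2=True, p3=False, p4=True: (p2 & (p3 | p4 | (p1 <-> p2)) & p4) = True, ~(p2 & (p3 | p4 | (p1 <-> p2)) & p4) = False, so the formula = True.
Row p1=False, p2=True, p3=True, p4=False: (p2 & (p3 | p4 | (p1 <-> p2)) & p4) = False, ~(p2 & (p3 | p4 | (p1 <-> p2)) & p4) = True, so the formula = False.
Row p1=False, p2=True, p3=False, p4=False: (p2 & (p3 | p4 | (p1 <-> p2)) & p4) = False, ~(p2 & (p3 | p4 | (p1 <-> p2)) & p4) = True, so the formula = False.
Row p1=False, p2=False, p3=True, p4=False: (p2 & (p3 | p4 | (p1 <-> p2)) & p4) = False, ~(p2 & (p3 | p4 | (p1 <-> p2)) & p4) = True, so the formula = False.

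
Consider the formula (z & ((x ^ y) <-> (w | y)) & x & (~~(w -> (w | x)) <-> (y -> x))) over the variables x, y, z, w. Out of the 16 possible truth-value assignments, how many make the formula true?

1

  x      y      z      w       (x ^ y)  (w | y)  ((x ^ y) <-> (w | y))  (w | x)  (w -> (w | x))  ~(w -> (w | x))  ~~(w -> (w | x))  (y -> x)    φ  
False  False  False  False      False    False            True           False        True            False             True          True    False
False  False  False   True      False     True           False            True        True            False             True          True    False
False  False   True  False      False    False            True           False        True            False             True          True    False
False  False   True   True      False     True           False            True        True            False             True          True    False
False   True  False  False       True     True            True           False        True            False             True         False    False
False   True  False   True       True     True            True            True        True            False             True         False    False
False   True   True  False       True     True            True           False        True            False             True         False    False
False   True   True   True       True     True            True            True        True            False             True         False    False
 True  False  False  False       True    False           False            True        True            False             True          True    False
 True  False  False   True       True     True            True            True        True            False             True          True    False
 True  False   True  False       True    False           False            True        True            False             True          True    False
 True  False   True   True       True     True            True            True        True            False             True          True     True
 True   True  False  False      False     True           False            True        True            False             True          True    False
 True   True  False   True      False     True           False            True        True            False             True          True    False
 True   True   True  False      False     True           False            True        True            False             True          True    False
 True   True   True   True      False     True           False            True        True            False             True          True    False
The formula is true on 1 of the 16 rows.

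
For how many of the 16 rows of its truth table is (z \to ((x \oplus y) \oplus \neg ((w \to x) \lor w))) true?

12

x | y | z | w || φ
1 | 1 | 1 | 1 || 0
1 | 1 | 1 | 0 || 0
1 | 1 | 0 | 1 || 1
1 | 1 | 0 | 0 || 1
1 | 0 | 1 | 1 || 1
1 | 0 | 1 | 0 || 1
1 | 0 | 0 | 1 || 1
1 | 0 | 0 | 0 || 1
0 | 1 | 1 | 1 || 1
0 | 1 | 1 | 0 || 1
0 | 1 | 0 | 1 || 1
0 | 1 | 0 | 0 || 1
0 | 0 | 1 | 1 || 0
0 | 0 | 1 | 0 || 0
0 | 0 | 0 | 1 || 1
0 | 0 | 0 | 0 || 1
The formula is true on 12 of the 16 rows.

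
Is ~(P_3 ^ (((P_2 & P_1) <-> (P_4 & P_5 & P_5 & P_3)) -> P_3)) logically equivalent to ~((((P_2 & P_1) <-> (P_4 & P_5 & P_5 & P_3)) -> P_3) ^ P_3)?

P_1 | P_2 | P_3 | P_4 | P_5 || φ | ψ
 1  |  1  |  1  |  1  |  1  || 1 | 1
 1  |  1  |  1  |  1  |  0  || 1 | 1
 1  |  1  |  1  |  0  |  1  || 1 | 1
 1  |  1  |  1  |  0  |  0  || 1 | 1
 1  |  1  |  0  |  1  |  1  || 0 | 0
 1  |  1  |  0  |  1  |  0  || 0 | 0
 1  |  1  |  0  |  0  |  1  || 0 | 0
 1  |  1  |  0  |  0  |  0  || 0 | 0
 1  |  0  |  1  |  1  |  1  || 1 | 1
 1  |  0  |  1  |  1  |  0  || 1 | 1
 1  |  0  |  1  |  0  |  1  || 1 | 1
 1  |  0  |  1  |  0  |  0  || 1 | 1
 1  |  0  |  0  |  1  |  1  || 1 | 1
 1  |  0  |  0  |  1  |  0  || 1 | 1
 1  |  0  |  0  |  0  |  1  || 1 | 1
 1  |  0  |  0  |  0  |  0  || 1 | 1
 0  |  1  |  1  |  1  |  1  || 1 | 1
 0  |  1  |  1  |  1  |  0  || 1 | 1
 0  |  1  |  1  |  0  |  1  || 1 | 1
 0  |  1  |  1  |  0  |  0  || 1 | 1
 0  |  1  |  0  |  1  |  1  || 1 | 1
 0  |  1  |  0  |  1  |  0  || 1 | 1
 0  |  1  |  0  |  0  |  1  || 1 | 1
 0  |  1  |  0  |  0  |  0  || 1 | 1
 0  |  0  |  1  |  1  |  1  || 1 | 1
 0  |  0  |  1  |  1  |  0  || 1 | 1
 0  |  0  |  1  |  0  |  1  || 1 | 1
 0  |  0  |  1  |  0  |  0  || 1 | 1
 0  |  0  |  0  |  1  |  1  || 1 | 1
 0  |  0  |  0  |  1  |  0  || 1 | 1
 0  |  0  |  0  |  0  |  1  || 1 | 1
 0  |  0  |  0  |  0  |  0  || 1 | 1
The columns for φ and ψ agree on every row, so they are logically equivalent.

equivalent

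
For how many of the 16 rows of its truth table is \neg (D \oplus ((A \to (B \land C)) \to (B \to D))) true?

11

A | B | C | D || φ
T | T | T | T || T
T | T | T | F || T
T | T | F | T || T
T | T | F | F || F
T | F | T | T || T
T | F | T | F || F
T | F | F | T || T
T | F | F | F || F
F | T | T | T || T
F | T | T | F || T
F | T | F | T || T
F | T | F | F || T
F | F | T | T || T
F | F | T | F || F
F | F | F | T || T
F | F | F | F || F
The formula is true on 11 of the 16 rows.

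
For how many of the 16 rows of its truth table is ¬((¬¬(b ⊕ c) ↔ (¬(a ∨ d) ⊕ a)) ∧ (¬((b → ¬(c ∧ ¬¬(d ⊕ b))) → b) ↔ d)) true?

a  b  c  d  |  (b ⊕ c)  ¬(b ⊕ c)  ¬¬(b ⊕ c)  (a ∨ d)  ¬(a ∨ d)  (¬(a ∨ d) ⊕ a)  (¬¬(b ⊕ c) ↔ (¬(a ∨ d) ⊕ a))  (d ⊕ b)  ¬(d ⊕ b)  ¬¬(d ⊕ b)  (c ∧ ¬¬(d ⊕ b))  ¬(c ∧ ¬¬(d ⊕ b))  (b → ¬(c ∧ ¬¬(d ⊕ b)))  ((b → ¬(c ∧ ¬¬(d ⊕ b))) → b)  φ
1  1  1  1  |     0        1          0         1        0            1                      0                   0        1          0             0                1                    1                          1                1
1  1  1  0  |     0        1          0         1        0            1                      0                   1        0          1             1                0                    0                          1                1
1  1  0  1  |     1        0          1         1        0            1                      1                   0        1          0             0                1                    1                          1                1
1  1  0  0  |     1        0          1         1        0            1                      1                   1        0          1             0                1                    1                          1                0
1  0  1  1  |     1        0          1         1        0            1                      1                   1        0          1             1                0                    1                          0                0
1  0  1  0  |     1        0          1         1        0            1                      1                   0        1          0             0                1                    1                          0                1
1  0  0  1  |     0        1          0         1        0            1                      0                   1        0          1             0                1                    1                          0                1
1  0  0  0  |     0        1          0         1        0            1                      0                   0        1          0             0                1                    1                          0                1
0  1  1  1  |     0        1          0         1        0            0                      1                   0        1          0             0                1                    1                          1                1
0  1  1  0  |     0        1          0         0        1            1                      0                   1        0          1             1                0                    0                          1                1
0  1  0  1  |     1        0          1         1        0            0                      0                   0        1          0             0                1                    1                          1                1
0  1  0  0  |     1        0          1         0        1            1                      1                   1        0          1             0                1                    1                          1                0
0  0  1  1  |     1        0          1         1        0            0                      0                   1        0          1             1                0                    1                          0                1
0  0  1  0  |     1        0          1         0        1            1                      1                   0        1          0             0                1                    1                          0                1
0  0  0  1  |     0        1          0         1        0            0                      1                   1        0          1             0                1                    1                          0                0
0  0  0  0  |     0        1          0         0        1            1                      0                   0        1          0             0                1                    1                          0                1
The formula is true on 12 of the 16 rows.

12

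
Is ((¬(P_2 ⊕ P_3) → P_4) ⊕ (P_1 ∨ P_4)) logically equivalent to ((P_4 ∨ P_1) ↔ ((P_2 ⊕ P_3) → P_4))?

not equivalent

P_1  P_2  P_3  P_4  |  φ  ψ
 0    0    0    0   |  0  0
 0    0    0    1   |  0  1
 0    0    1    0   |  1  1
 0    0    1    1   |  0  1
 0    1    0    0   |  1  1
 0    1    0    1   |  0  1
 0    1    1    0   |  0  0
 0    1    1    1   |  0  1
 1    0    0    0   |  1  1
 1    0    0    1   |  0  1
 1    0    1    0   |  0  0
 1    0    1    1   |  0  1
 1    1    0    0   |  0  0
 1    1    0    1   |  0  1
 1    1    1    0   |  1  1
 1    1    1    1   |  0  1
The columns differ at P_1=0, P_2=0, P_3=0, P_4=1 (φ=0, ψ=1), so they are not equivalent.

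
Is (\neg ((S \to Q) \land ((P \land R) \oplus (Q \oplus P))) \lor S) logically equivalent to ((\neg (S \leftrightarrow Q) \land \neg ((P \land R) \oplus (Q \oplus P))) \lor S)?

not equivalent

P | Q | R | S | φ | ψ
- | - | - | - | - | -
T | T | T | T | T | T
T | T | T | F | F | F
T | T | F | T | T | T
T | T | F | F | T | T
T | F | T | T | T | T
T | F | T | F | T | F
T | F | F | T | T | T
T | F | F | F | F | F
F | T | T | T | T | T
F | T | T | F | F | F
F | T | F | T | T | T
F | T | F | F | F | F
F | F | T | T | T | T
F | F | T | F | T | F
F | F | F | T | T | T
F | F | F | F | T | F
The columns differ at P=T, Q=F, R=T, S=F (φ=T, ψ=F), so they are not equivalent.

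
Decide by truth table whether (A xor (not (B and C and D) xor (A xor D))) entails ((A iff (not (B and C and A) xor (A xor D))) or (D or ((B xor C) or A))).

no

  A   |   B   |   C   |   D   ||   φ   |   ψ  
 True |  True |  True |  True ||  True |  True
 True |  True |  True | False ||  True |  True
 True |  True | False |  True || False |  True
 True |  True | False | False ||  True |  True
 True | False |  True |  True || False |  True
 True | False |  True | False ||  True |  True
 True | False | False |  True || False |  True
 True | False | False | False ||  True |  True
False |  True |  True |  True ||  True |  True
False |  True |  True | False ||  True | False
False |  True | False |  True || False |  True
False |  True | False | False ||  True |  True
False | False |  True |  True || False |  True
False | False |  True | False ||  True |  True
False | False | False |  True || False |  True
False | False | False | False ||  True | False
At A=False, B=True, C=True, D=False we have φ true but ψ false, so φ does not entail ψ.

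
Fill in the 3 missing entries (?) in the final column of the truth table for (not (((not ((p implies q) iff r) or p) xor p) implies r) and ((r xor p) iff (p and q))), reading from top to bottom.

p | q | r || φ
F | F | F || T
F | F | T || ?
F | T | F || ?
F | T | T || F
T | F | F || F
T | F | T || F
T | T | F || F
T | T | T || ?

Row p=F, q=F, r=T: not (((not ((p implies q) iff r) or p) xor p) implies r) = F, ((r xor p) iff (p and q)) = F, so the formula = F.
Row p=F, q=T, r=F: not (((not ((p implies q) iff r) or p) xor p) implies r) = T, ((r xor p) iff (p and q)) = T, so the formula = T.
Row p=T, q=T, r=T: not (((not ((p implies q) iff r) or p) xor p) implies r) = F, ((r xor p) iff (p and q)) = F, so the formula = F.

F, T, F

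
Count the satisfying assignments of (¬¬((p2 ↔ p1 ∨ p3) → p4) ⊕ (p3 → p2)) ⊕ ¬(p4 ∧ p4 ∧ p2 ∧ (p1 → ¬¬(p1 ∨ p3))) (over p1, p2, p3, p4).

4

p1  p2  p3  p4  |  (p1 ∨ p3)  (p2 ↔ (p1 ∨ p3))  ((p2 ↔ (p1 ∨ p3)) → p4)  ¬((p2 ↔ (p1 ∨ p3)) → p4)  ¬¬((p2 ↔ (p1 ∨ p3)) → p4)  (p3 → p2)  (p4 ∧ p4 ∧ p2)  ¬(p1 ∨ p3)  ¬¬(p1 ∨ p3)  (p1 → ¬¬(p1 ∨ p3))  φ
F   F   F   F   |      F             T                     F                        T                          F                  T            F             T            F               T           F
F   F   F   T   |      F             T                     T                        F                          T                  T            F             T            F               T           T
F   F   T   F   |      T             F                     T                        F                          T                  F            F             F            T               T           F
F   F   T   T   |      T             F                     T                        F                          T                  F            F             F            T               T           F
F   T   F   F   |      F             F                     T                        F                          T                  T            F             T            F               T           T
F   T   F   T   |      F             F                     T                        F                          T                  T            T             T            F               T           F
F   T   T   F   |      T             T                     F                        T                          F                  T            F             F            T               T           F
F   T   T   T   |      T             T                     T                        F                          T                  T            T             F            T               T           F
T   F   F   F   |      T             F                     T                        F                          T                  T            F             F            T               T           T
T   F   F   T   |      T             F                     T                        F                          T                  T            F             F            T               T           T
T   F   T   F   |      T             F                     T                        F                          T                  F            F             F            T               T           F
T   F   T   T   |      T             F                     T                        F                          T                  F            F             F            T               T           F
T   T   F   F   |      T             T                     F                        T                          F                  T            F             F            T               T           F
T   T   F   T   |      T             T                     T                        F                          T                  T            T             F            T               T           F
T   T   T   F   |      T             T                     F                        T                          F                  T            F             F            T               T           F
T   T   T   T   |      T             T                     T                        F                          T                  T            T             F            T               T           F
The formula is true on 4 of the 16 rows.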